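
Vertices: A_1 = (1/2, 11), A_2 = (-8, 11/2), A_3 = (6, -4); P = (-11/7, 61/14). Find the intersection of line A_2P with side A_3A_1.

(13/4, 7/2)

Barycentric coordinates of P with respect to A_1A_2A_3: (2/7, 3/7, 2/7).
On side A_3A_1 the A_2-coordinate is zero; dropping P's A_2-weight 3/7 and renormalizing the remaining 2/7 : 2/7 gives weights 1/2, 1/2 on A_3, A_1.
Q = (1/2)·(6, -4) + (1/2)·(1/2, 11) = (13/4, 7/2).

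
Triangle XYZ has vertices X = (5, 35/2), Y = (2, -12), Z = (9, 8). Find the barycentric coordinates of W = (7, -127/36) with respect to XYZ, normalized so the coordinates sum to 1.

(-5/18, 4/9, 5/6)

Signed area of the reference triangle: [XYZ] = ½·(5·(-12−8) + 2·(8−(35/2)) + 9·(35/2−(-12))) = ½·(-100 − 19 + 531/2) = 293/4.
[WYZ] = ½·(7·(-12−8) + 2·(8−(-127/36)) + 9·(-127/36−(-12))) = ½·(-140 + 415/18 + 305/4) = -1465/72, so the X-coordinate is (-1465/72)/(293/4) = -5/18.
[XWZ] = ½·(5·(-127/36−8) + 7·(8−(35/2)) + 9·(35/2−(-127/36))) = ½·(-2075/36 − 133/2 + 757/4) = 293/9, so the Y-coordinate is 4/9.
[XYW] = ½·(5·(-12−(-127/36)) + 2·(-127/36−(35/2)) + 7·(35/2−(-12))) = ½·(-1525/36 − 757/18 + 413/2) = 1465/24, so the Z-coordinate is 5/6.
Check: -5/18 + 4/9 + 5/6 = 1.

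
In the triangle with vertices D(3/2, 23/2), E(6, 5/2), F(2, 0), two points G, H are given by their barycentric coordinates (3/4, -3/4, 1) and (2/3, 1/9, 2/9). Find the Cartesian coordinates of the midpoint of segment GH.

Barycentric coordinates of the midpoint are the average: (17/24, -23/72, 11/18).
Converting: (17/24)·D + (-23/72)·E + (11/18)·F = (53/144, 529/72).

(53/144, 529/72)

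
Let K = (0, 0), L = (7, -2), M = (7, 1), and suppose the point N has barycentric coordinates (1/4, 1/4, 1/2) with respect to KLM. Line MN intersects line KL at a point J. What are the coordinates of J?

Line MN meets KL where the M-coordinate vanishes; zeroing N's M-weight and renormalizing leaves K, L-weights 1/4 : 1/4 → (1/2, 1/2).
So J = (1/2)·K + (1/2)·L = (7/2, -1).

(7/2, -1)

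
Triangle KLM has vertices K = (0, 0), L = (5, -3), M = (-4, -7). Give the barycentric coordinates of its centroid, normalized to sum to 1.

The centroid is the average of the vertices, so each weight is 1/3.

(1/3, 1/3, 1/3)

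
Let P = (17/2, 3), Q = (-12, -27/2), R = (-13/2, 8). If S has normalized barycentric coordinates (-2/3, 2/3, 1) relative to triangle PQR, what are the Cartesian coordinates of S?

(-121/6, -3)

S = (-2/3)·P + (2/3)·Q + 1·R.
x-coordinate: (-2/3)·(17/2) + (2/3)·(-12) + 1·(-13/2) = -121/6.
y-coordinate: (-2/3)·3 + (2/3)·(-27/2) + 1·8 = -3.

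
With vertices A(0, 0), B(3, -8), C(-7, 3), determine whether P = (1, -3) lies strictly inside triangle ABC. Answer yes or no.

Barycentric coordinates of P: (28/47, 18/47, 1/47).
The three coordinates are positive, positive, positive; a point is interior exactly when all three are positive.

yes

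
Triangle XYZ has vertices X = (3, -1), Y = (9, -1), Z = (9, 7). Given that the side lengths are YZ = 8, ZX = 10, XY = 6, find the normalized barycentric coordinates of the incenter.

(1/3, 5/12, 1/4)

The incenter has barycentric coordinates proportional to the opposite side lengths: (8 : 10 : 6).
Normalizing by 8+10+6 = 24 gives (1/3, 5/12, 1/4).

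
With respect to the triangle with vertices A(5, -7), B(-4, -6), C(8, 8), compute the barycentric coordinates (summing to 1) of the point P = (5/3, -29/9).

(1/3, 4/9, 2/9)

Signed area of the reference triangle: [ABC] = ½·(5·(-6−8) + (-4)·(8−(-7)) + 8·(-7−(-6))) = ½·(-70 − 60 − 8) = -69.
[PBC] = ½·((5/3)·(-6−8) + (-4)·(8−(-29/9)) + 8·(-29/9−(-6))) = ½·(-70/3 − 404/9 + 200/9) = -23, so the A-coordinate is (-23)/(-69) = 1/3.
[APC] = ½·(5·(-29/9−8) + (5/3)·(8−(-7)) + 8·(-7−(-29/9))) = ½·(-505/9 + 25 − 272/9) = -92/3, so the B-coordinate is 4/9.
[ABP] = ½·(5·(-6−(-29/9)) + (-4)·(-29/9−(-7)) + (5/3)·(-7−(-6))) = ½·(-125/9 − 136/9 − 5/3) = -46/3, so the C-coordinate is 2/9.
Check: 1/3 + 4/9 + 2/9 = 1.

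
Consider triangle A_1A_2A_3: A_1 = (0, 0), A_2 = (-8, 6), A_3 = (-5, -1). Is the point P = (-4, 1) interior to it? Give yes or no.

Barycentric coordinates of P: (13/38, 9/38, 8/19).
The three coordinates are positive, positive, positive; a point is interior exactly when all three are positive.

yes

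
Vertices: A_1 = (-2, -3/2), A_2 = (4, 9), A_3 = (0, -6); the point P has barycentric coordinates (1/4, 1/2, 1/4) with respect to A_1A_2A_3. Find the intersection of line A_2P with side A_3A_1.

Line A_2P meets A_3A_1 where the A_2-coordinate vanishes; zeroing P's A_2-weight and renormalizing leaves A_3, A_1-weights 1/4 : 1/4 → (1/2, 1/2).
So Q = (1/2)·A_3 + (1/2)·A_1 = (-1, -15/4).

(-1, -15/4)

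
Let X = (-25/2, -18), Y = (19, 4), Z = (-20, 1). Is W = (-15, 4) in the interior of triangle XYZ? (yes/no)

Barycentric coordinates of W: (-68/509, 235/1527, 1496/1527).
The three coordinates are negative, positive, positive; a point is interior exactly when all three are positive.

no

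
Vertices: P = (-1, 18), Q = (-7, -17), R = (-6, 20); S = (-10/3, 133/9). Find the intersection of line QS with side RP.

Barycentric coordinates of S with respect to PQR: (5/9, 1/9, 1/3).
On side RP the Q-coordinate is zero; dropping S's Q-weight 1/9 and renormalizing the remaining 1/3 : 5/9 gives weights 3/8, 5/8 on R, P.
T = (3/8)·(-6, 20) + (5/8)·(-1, 18) = (-23/8, 75/4).

(-23/8, 75/4)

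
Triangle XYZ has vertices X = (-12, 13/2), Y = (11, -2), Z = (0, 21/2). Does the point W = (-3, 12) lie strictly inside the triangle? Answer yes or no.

Barycentric coordinates of W: (21/194, -15/97, 203/194).
The three coordinates are positive, negative, positive; a point is interior exactly when all three are positive.

no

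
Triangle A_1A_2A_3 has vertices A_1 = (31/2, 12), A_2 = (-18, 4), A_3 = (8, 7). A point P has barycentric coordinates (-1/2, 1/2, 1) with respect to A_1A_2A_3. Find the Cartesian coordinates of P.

(-35/4, 3)

P = (-1/2)·A_1 + (1/2)·A_2 + 1·A_3.
x-coordinate: (-1/2)·(31/2) + (1/2)·(-18) + 1·8 = -35/4.
y-coordinate: (-1/2)·12 + (1/2)·4 + 1·7 = 3.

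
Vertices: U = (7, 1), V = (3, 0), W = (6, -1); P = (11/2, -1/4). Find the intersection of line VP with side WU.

Barycentric coordinates of P with respect to UVW: (1/4, 1/4, 1/2).
On side WU the V-coordinate is zero; dropping P's V-weight 1/4 and renormalizing the remaining 1/2 : 1/4 gives weights 2/3, 1/3 on W, U.
Q = (2/3)·(6, -1) + (1/3)·(7, 1) = (19/3, -1/3).

(19/3, -1/3)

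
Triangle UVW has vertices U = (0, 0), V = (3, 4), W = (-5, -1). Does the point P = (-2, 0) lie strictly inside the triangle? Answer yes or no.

yes

Barycentric coordinates of P: (7/17, 2/17, 8/17).
The three coordinates are positive, positive, positive; a point is interior exactly when all three are positive.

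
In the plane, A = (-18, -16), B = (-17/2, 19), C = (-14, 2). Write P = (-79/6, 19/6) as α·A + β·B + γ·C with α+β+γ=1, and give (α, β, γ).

Signed area of the reference triangle: [ABC] = ½·((-18)·(19−2) + (-17/2)·(2−(-16)) + (-14)·(-16−19)) = ½·(-306 − 153 + 490) = 31/2.
[PBC] = ½·((-79/6)·(19−2) + (-17/2)·(2−(19/6)) + (-14)·(19/6−19)) = ½·(-1343/6 + 119/12 + 665/3) = 31/8, so the A-coordinate is (31/8)/(31/2) = 1/4.
[APC] = ½·((-18)·(19/6−2) + (-79/6)·(2−(-16)) + (-14)·(-16−(19/6))) = ½·(-21 − 237 + 805/3) = 31/6, so the B-coordinate is 1/3.
[ABP] = ½·((-18)·(19−(19/6)) + (-17/2)·(19/6−(-16)) + (-79/6)·(-16−19)) = ½·(-285 − 1955/12 + 2765/6) = 155/24, so the C-coordinate is 5/12.
Check: 1/4 + 1/3 + 5/12 = 1.

(1/4, 1/3, 5/12)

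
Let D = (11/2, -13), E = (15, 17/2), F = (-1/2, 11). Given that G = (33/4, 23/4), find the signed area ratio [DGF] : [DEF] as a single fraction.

[DEF] = ½·((11/2)·(17/2−11) + 15·(11−(-13)) + (-1/2)·(-13−(17/2))) = ½·(-55/4 + 360 + 43/4) = 357/2.
[DGF] = ½·((11/2)·(23/4−11) + (33/4)·(11−(-13)) + (-1/2)·(-13−(23/4))) = ½·(-231/8 + 198 + 75/8) = 357/4, so the ratio is (357/4)/(357/2) = 1/2.

1/2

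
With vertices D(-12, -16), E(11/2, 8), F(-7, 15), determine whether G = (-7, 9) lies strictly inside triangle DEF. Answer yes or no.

yes

Barycentric coordinates of G: (30/169, 12/169, 127/169).
The three coordinates are positive, positive, positive; a point is interior exactly when all three are positive.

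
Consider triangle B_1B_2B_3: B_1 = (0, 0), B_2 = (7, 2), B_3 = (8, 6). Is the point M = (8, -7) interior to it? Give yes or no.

no

Barycentric coordinates of M: (-1/2, 4, -5/2).
The three coordinates are negative, positive, negative; a point is interior exactly when all three are positive.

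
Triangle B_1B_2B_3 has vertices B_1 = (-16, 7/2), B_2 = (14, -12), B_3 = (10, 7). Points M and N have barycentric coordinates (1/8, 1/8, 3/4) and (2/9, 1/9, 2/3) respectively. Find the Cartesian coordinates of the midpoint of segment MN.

(143/24, 1195/288)

Barycentric coordinates of the midpoint are the average: (25/144, 17/144, 17/24).
Converting: (25/144)·B_1 + (17/144)·B_2 + (17/24)·B_3 = (143/24, 1195/288).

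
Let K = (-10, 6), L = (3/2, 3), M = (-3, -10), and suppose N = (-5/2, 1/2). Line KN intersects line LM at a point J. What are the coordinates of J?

(0, -4/3)

Barycentric coordinates of N with respect to KLM: (1/4, 1/2, 1/4).
On side LM the K-coordinate is zero; dropping N's K-weight 1/4 and renormalizing the remaining 1/2 : 1/4 gives weights 2/3, 1/3 on L, M.
J = (2/3)·(3/2, 3) + (1/3)·(-3, -10) = (0, -4/3).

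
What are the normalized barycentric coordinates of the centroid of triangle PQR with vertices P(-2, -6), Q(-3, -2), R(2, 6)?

(1/3, 1/3, 1/3)

The centroid is the average of the vertices, so each weight is 1/3.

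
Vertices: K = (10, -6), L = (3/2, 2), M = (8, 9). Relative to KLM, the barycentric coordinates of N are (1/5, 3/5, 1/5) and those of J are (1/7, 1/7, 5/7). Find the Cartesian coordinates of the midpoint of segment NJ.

Barycentric coordinates of the midpoint are the average: (6/35, 13/35, 16/35).
Converting: (6/35)·K + (13/35)·L + (16/35)·M = (83/14, 134/35).

(83/14, 134/35)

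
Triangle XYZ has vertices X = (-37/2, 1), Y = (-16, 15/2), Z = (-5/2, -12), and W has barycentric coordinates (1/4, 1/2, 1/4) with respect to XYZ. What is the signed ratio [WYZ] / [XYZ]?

The signed ratio [WYZ]/[XYZ] equals the barycentric coordinate of W at vertex X, which is 1/4.

1/4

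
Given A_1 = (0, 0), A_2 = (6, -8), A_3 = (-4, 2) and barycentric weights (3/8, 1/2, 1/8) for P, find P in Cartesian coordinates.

P = (3/8)·A_1 + (1/2)·A_2 + (1/8)·A_3.
x-coordinate: (3/8)·0 + (1/2)·6 + (1/8)·(-4) = 5/2.
y-coordinate: (3/8)·0 + (1/2)·(-8) + (1/8)·2 = -15/4.

(5/2, -15/4)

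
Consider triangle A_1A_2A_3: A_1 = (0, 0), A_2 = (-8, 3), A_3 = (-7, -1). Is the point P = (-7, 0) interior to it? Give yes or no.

Barycentric coordinates of P: (1/29, 7/29, 21/29).
The three coordinates are positive, positive, positive; a point is interior exactly when all three are positive.

yes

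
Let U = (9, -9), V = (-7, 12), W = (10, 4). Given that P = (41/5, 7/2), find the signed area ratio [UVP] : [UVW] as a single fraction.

[UVW] = ½·(9·(12−4) + (-7)·(4−(-9)) + 10·(-9−12)) = ½·(72 − 91 − 210) = -229/2.
[UVP] = ½·(9·(12−(7/2)) + (-7)·(7/2−(-9)) + (41/5)·(-9−12)) = ½·(153/2 − 175/2 − 861/5) = -458/5, so the ratio is (-458/5)/(-229/2) = 4/5.

4/5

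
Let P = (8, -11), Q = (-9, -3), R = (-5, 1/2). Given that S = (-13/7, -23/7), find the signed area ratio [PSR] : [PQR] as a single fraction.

[PQR] = ½·(8·(-3−(1/2)) + (-9)·(1/2−(-11)) + (-5)·(-11−(-3))) = ½·(-28 − 207/2 + 40) = -183/4.
[PSR] = ½·(8·(-23/7−(1/2)) + (-13/7)·(1/2−(-11)) + (-5)·(-11−(-23/7))) = ½·(-212/7 − 299/14 + 270/7) = -183/28, so the ratio is (-183/28)/(-183/4) = 1/7.

1/7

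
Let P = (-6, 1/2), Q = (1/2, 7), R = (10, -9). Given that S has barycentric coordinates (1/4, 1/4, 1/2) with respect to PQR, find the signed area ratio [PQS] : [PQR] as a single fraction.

1/2

The signed ratio [PQS]/[PQR] equals the barycentric coordinate of S at vertex R, which is 1/2.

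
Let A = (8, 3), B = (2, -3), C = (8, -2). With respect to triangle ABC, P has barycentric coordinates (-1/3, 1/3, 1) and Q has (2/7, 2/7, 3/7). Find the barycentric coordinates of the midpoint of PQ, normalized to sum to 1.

Since both coordinate triples sum to 1, the midpoint's barycentrics are the componentwise average.
(-1/3+2/7)/2 = -1/42; similarly 13/42 and 5/7.

(-1/42, 13/42, 5/7)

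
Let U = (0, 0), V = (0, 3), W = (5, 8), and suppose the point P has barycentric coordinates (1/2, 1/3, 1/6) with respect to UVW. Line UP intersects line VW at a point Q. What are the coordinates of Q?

(5/3, 14/3)

Line UP meets VW where the U-coordinate vanishes; zeroing P's U-weight and renormalizing leaves V, W-weights 1/3 : 1/6 → (2/3, 1/3).
So Q = (2/3)·V + (1/3)·W = (5/3, 14/3).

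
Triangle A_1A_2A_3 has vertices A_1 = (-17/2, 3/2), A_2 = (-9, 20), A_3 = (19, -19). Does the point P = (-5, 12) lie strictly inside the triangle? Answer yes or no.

Barycentric coordinates of P: (136/997, 721/997, 140/997).
The three coordinates are positive, positive, positive; a point is interior exactly when all three are positive.

yes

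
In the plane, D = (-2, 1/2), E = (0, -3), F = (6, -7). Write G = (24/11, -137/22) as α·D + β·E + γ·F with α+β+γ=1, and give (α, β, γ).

Signed area of the reference triangle: [DEF] = ½·((-2)·(-3−(-7)) + 0·(-7−(1/2)) + 6·(1/2−(-3))) = ½·(-8 + 0 + 21) = 13/2.
[GEF] = ½·((24/11)·(-3−(-7)) + 0·(-7−(-137/22)) + 6·(-137/22−(-3))) = ½·(96/11 + 0 − 213/11) = -117/22, so the D-coordinate is (-117/22)/(13/2) = -9/11.
[DGF] = ½·((-2)·(-137/22−(-7)) + (24/11)·(-7−(1/2)) + 6·(1/2−(-137/22))) = ½·(-17/11 − 180/11 + 444/11) = 247/22, so the E-coordinate is 19/11.
[DEG] = ½·((-2)·(-3−(-137/22)) + 0·(-137/22−(1/2)) + (24/11)·(1/2−(-3))) = ½·(-71/11 + 0 + 84/11) = 13/22, so the F-coordinate is 1/11.

(-9/11, 19/11, 1/11)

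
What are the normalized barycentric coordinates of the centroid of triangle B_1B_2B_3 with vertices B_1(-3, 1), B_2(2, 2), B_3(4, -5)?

The centroid is the average of the vertices, so each weight is 1/3.

(1/3, 1/3, 1/3)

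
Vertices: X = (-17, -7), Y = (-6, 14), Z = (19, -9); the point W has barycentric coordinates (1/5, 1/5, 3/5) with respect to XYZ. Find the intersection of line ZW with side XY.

Line ZW meets XY where the Z-coordinate vanishes; zeroing W's Z-weight and renormalizing leaves X, Y-weights 1/5 : 1/5 → (1/2, 1/2).
So V = (1/2)·X + (1/2)·Y = (-23/2, 7/2).

(-23/2, 7/2)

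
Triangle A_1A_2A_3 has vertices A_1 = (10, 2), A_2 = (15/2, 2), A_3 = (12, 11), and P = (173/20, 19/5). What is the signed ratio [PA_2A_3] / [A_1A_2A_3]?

[A_1A_2A_3] = ½·(10·(2−11) + (15/2)·(11−2) + 12·(2−2)) = ½·(-90 + 135/2 + 0) = -45/4.
[PA_2A_3] = ½·((173/20)·(2−11) + (15/2)·(11−(19/5)) + 12·(19/5−2)) = ½·(-1557/20 + 54 + 108/5) = -9/8, so the ratio is (-9/8)/(-45/4) = 1/10.

1/10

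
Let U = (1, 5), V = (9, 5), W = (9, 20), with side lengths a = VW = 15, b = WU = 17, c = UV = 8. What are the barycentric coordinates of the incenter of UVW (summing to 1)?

The incenter has barycentric coordinates proportional to the opposite side lengths: (15 : 17 : 8).
Normalizing by 15+17+8 = 40 gives (3/8, 17/40, 1/5).

(3/8, 17/40, 1/5)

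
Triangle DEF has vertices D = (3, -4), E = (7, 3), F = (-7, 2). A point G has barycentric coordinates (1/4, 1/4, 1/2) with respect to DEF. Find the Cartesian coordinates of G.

G = (1/4)·D + (1/4)·E + (1/2)·F.
x-coordinate: (1/4)·3 + (1/4)·7 + (1/2)·(-7) = -1.
y-coordinate: (1/4)·(-4) + (1/4)·3 + (1/2)·2 = 3/4.

(-1, 3/4)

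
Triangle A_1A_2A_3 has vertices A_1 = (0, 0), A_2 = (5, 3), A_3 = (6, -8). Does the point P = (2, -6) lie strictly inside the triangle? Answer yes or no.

Barycentric coordinates of P: (21/29, -10/29, 18/29).
The three coordinates are positive, negative, positive; a point is interior exactly when all three are positive.

no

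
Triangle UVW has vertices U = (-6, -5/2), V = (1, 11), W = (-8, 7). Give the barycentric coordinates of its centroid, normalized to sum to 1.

(1/3, 1/3, 1/3)

The centroid is the average of the vertices, so each weight is 1/3.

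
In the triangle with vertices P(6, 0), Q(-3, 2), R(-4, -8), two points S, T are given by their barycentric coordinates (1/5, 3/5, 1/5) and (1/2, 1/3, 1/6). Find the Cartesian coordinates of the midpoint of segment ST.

Barycentric coordinates of the midpoint are the average: (7/20, 7/15, 11/60).
Converting: (7/20)·P + (7/15)·Q + (11/60)·R = (-1/30, -8/15).

(-1/30, -8/15)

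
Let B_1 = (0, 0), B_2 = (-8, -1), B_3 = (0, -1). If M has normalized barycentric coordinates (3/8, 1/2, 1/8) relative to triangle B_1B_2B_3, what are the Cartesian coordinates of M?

M = (3/8)·B_1 + (1/2)·B_2 + (1/8)·B_3.
x-coordinate: (3/8)·0 + (1/2)·(-8) + (1/8)·0 = -4.
y-coordinate: (3/8)·0 + (1/2)·(-1) + (1/8)·(-1) = -5/8.

(-4, -5/8)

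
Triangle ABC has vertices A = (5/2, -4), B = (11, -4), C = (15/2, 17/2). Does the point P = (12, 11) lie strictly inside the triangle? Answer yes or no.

no

Barycentric coordinates of P: (-52/85, 7/17, 6/5).
The three coordinates are negative, positive, positive; a point is interior exactly when all three are positive.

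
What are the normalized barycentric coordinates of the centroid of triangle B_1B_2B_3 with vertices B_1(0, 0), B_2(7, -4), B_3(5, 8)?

The centroid is the average of the vertices, so each weight is 1/3.

(1/3, 1/3, 1/3)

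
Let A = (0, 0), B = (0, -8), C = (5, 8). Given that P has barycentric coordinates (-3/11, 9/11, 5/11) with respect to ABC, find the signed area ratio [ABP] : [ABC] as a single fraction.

The signed ratio [ABP]/[ABC] equals the barycentric coordinate of P at vertex C, which is 5/11.

5/11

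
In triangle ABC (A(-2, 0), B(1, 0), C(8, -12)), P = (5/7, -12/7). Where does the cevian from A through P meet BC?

(11/4, -3)

Barycentric coordinates of P with respect to ABC: (3/7, 3/7, 1/7).
On side BC the A-coordinate is zero; dropping P's A-weight 3/7 and renormalizing the remaining 3/7 : 1/7 gives weights 3/4, 1/4 on B, C.
Q = (3/4)·(1, 0) + (1/4)·(8, -12) = (11/4, -3).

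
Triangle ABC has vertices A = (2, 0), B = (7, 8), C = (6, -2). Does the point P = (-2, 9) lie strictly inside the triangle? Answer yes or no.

no

Barycentric coordinates of P: (13/6, 2/3, -11/6).
The three coordinates are positive, positive, negative; a point is interior exactly when all three are positive.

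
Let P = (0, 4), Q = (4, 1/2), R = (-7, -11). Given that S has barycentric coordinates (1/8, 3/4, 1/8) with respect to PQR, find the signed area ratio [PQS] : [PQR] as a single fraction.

The signed ratio [PQS]/[PQR] equals the barycentric coordinate of S at vertex R, which is 1/8.

1/8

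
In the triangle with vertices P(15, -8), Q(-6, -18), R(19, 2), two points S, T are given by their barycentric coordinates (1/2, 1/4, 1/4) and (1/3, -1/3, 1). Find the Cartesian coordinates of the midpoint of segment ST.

Barycentric coordinates of the midpoint are the average: (5/12, -1/24, 5/8).
Converting: (5/12)·P + (-1/24)·Q + (5/8)·R = (147/8, -4/3).

(147/8, -4/3)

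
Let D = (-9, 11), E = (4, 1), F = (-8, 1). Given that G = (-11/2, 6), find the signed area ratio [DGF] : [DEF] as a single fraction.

[DEF] = ½·((-9)·(1−1) + 4·(1−11) + (-8)·(11−1)) = ½·(0 − 40 − 80) = -60.
[DGF] = ½·((-9)·(6−1) + (-11/2)·(1−11) + (-8)·(11−6)) = ½·(-45 + 55 − 40) = -15, so the ratio is (-15)/(-60) = 1/4.

1/4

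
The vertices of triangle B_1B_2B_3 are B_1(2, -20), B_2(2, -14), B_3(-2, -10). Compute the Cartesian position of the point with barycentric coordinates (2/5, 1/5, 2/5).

M = (2/5)·B_1 + (1/5)·B_2 + (2/5)·B_3.
x-coordinate: (2/5)·2 + (1/5)·2 + (2/5)·(-2) = 2/5.
y-coordinate: (2/5)·(-20) + (1/5)·(-14) + (2/5)·(-10) = -74/5.

(2/5, -74/5)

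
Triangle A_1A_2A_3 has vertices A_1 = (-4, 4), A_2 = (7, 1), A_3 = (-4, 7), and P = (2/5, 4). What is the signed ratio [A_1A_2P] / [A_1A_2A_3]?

[A_1A_2A_3] = ½·((-4)·(1−7) + 7·(7−4) + (-4)·(4−1)) = ½·(24 + 21 − 12) = 33/2.
[A_1A_2P] = ½·((-4)·(1−4) + 7·(4−4) + (2/5)·(4−1)) = ½·(12 + 0 + 6/5) = 33/5, so the ratio is (33/5)/(33/2) = 2/5.

2/5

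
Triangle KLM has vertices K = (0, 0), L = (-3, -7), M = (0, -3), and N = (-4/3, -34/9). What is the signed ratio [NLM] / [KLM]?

[KLM] = ½·(0·(-7−(-3)) + (-3)·(-3−0) + 0·(0−(-7))) = ½·(0 + 9 + 0) = 9/2.
[NLM] = ½·((-4/3)·(-7−(-3)) + (-3)·(-3−(-34/9)) + 0·(-34/9−(-7))) = ½·(16/3 − 7/3 + 0) = 3/2, so the ratio is (3/2)/(9/2) = 1/3.

1/3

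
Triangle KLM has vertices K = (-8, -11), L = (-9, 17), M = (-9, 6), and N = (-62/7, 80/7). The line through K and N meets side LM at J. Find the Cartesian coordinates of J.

(-9, 91/6)

Barycentric coordinates of N with respect to KLM: (1/7, 5/7, 1/7).
On side LM the K-coordinate is zero; dropping N's K-weight 1/7 and renormalizing the remaining 5/7 : 1/7 gives weights 5/6, 1/6 on L, M.
J = (5/6)·(-9, 17) + (1/6)·(-9, 6) = (-9, 91/6).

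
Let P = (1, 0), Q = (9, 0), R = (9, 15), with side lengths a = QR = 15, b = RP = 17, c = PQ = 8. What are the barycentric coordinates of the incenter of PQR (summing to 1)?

The incenter has barycentric coordinates proportional to the opposite side lengths: (15 : 17 : 8).
Normalizing by 15+17+8 = 40 gives (3/8, 17/40, 1/5).

(3/8, 17/40, 1/5)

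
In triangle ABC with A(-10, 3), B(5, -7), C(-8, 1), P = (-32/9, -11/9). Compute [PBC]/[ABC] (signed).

[ABC] = ½·((-10)·(-7−1) + 5·(1−3) + (-8)·(3−(-7))) = ½·(80 − 10 − 80) = -5.
[PBC] = ½·((-32/9)·(-7−1) + 5·(1−(-11/9)) + (-8)·(-11/9−(-7))) = ½·(256/9 + 100/9 − 416/9) = -10/3, so the ratio is (-10/3)/(-5) = 2/3.

2/3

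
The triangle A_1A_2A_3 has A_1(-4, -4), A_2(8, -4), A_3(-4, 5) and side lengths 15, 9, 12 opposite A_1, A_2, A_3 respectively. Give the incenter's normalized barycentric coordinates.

(5/12, 1/4, 1/3)

The incenter has barycentric coordinates proportional to the opposite side lengths: (15 : 9 : 12).
Normalizing by 15+9+12 = 36 gives (5/12, 1/4, 1/3).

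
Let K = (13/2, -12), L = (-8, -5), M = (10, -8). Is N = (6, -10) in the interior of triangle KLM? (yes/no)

Barycentric coordinates of N: (32/55, 6/55, 17/55).
The three coordinates are positive, positive, positive; a point is interior exactly when all three are positive.

yes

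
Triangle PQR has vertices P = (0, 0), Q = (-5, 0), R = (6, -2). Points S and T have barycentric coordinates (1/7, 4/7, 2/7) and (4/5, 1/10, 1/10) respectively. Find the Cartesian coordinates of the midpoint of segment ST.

Barycentric coordinates of the midpoint are the average: (33/70, 47/140, 27/140).
Converting: (33/70)·P + (47/140)·Q + (27/140)·R = (-73/140, -27/70).

(-73/140, -27/70)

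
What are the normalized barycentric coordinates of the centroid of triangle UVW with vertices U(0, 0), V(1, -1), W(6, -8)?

The centroid is the average of the vertices, so each weight is 1/3.

(1/3, 1/3, 1/3)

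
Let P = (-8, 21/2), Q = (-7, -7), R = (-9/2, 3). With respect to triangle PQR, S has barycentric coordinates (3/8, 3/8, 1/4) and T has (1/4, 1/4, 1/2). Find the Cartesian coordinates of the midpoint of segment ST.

Barycentric coordinates of the midpoint are the average: (5/16, 5/16, 3/8).
Converting: (5/16)·P + (5/16)·Q + (3/8)·R = (-51/8, 71/32).

(-51/8, 71/32)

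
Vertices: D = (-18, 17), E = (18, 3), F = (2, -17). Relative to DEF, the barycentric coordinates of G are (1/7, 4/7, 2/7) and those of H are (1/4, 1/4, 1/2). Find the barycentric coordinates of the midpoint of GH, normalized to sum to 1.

Since both coordinate triples sum to 1, the midpoint's barycentrics are the componentwise average.
(1/7+1/4)/2 = 11/56; similarly 23/56 and 11/28.

(11/56, 23/56, 11/28)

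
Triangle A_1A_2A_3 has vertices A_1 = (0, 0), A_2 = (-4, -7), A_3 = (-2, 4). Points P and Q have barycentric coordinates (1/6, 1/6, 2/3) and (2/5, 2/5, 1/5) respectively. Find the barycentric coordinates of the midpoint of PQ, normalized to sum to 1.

Since both coordinate triples sum to 1, the midpoint's barycentrics are the componentwise average.
(1/6+2/5)/2 = 17/60; similarly 17/60 and 13/30.

(17/60, 17/60, 13/30)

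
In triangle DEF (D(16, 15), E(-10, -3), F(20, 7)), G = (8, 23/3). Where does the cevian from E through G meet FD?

Barycentric coordinates of G with respect to DEF: (1/2, 1/3, 1/6).
On side FD the E-coordinate is zero; dropping G's E-weight 1/3 and renormalizing the remaining 1/6 : 1/2 gives weights 1/4, 3/4 on F, D.
H = (1/4)·(20, 7) + (3/4)·(16, 15) = (17, 13).

(17, 13)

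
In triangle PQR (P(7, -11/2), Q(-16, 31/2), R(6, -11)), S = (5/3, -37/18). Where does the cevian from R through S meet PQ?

Barycentric coordinates of S with respect to PQR: (5/9, 2/9, 2/9).
On side PQ the R-coordinate is zero; dropping S's R-weight 2/9 and renormalizing the remaining 5/9 : 2/9 gives weights 5/7, 2/7 on P, Q.
T = (5/7)·(7, -11/2) + (2/7)·(-16, 31/2) = (3/7, 1/2).

(3/7, 1/2)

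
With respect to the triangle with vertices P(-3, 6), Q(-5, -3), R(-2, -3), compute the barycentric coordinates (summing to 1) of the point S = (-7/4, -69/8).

Signed area of the reference triangle: [PQR] = ½·((-3)·(-3−(-3)) + (-5)·(-3−6) + (-2)·(6−(-3))) = ½·(0 + 45 − 18) = 27/2.
[SQR] = ½·((-7/4)·(-3−(-3)) + (-5)·(-3−(-69/8)) + (-2)·(-69/8−(-3))) = ½·(0 − 225/8 + 45/4) = -135/16, so the P-coordinate is (-135/16)/(27/2) = -5/8.
[PSR] = ½·((-3)·(-69/8−(-3)) + (-7/4)·(-3−6) + (-2)·(6−(-69/8))) = ½·(135/8 + 63/4 − 117/4) = 27/16, so the Q-coordinate is 1/8.
[PQS] = ½·((-3)·(-3−(-69/8)) + (-5)·(-69/8−6) + (-7/4)·(6−(-3))) = ½·(-135/8 + 585/8 − 63/4) = 81/4, so the R-coordinate is 3/2.

(-5/8, 1/8, 3/2)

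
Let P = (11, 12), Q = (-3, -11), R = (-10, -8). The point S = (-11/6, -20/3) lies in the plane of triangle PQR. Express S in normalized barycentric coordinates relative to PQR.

Signed area of the reference triangle: [PQR] = ½·(11·(-11−(-8)) + (-3)·(-8−12) + (-10)·(12−(-11))) = ½·(-33 + 60 − 230) = -203/2.
[SQR] = ½·((-11/6)·(-11−(-8)) + (-3)·(-8−(-20/3)) + (-10)·(-20/3−(-11))) = ½·(11/2 + 4 − 130/3) = -203/12, so the P-coordinate is (-203/12)/(-203/2) = 1/6.
[PSR] = ½·(11·(-20/3−(-8)) + (-11/6)·(-8−12) + (-10)·(12−(-20/3))) = ½·(44/3 + 110/3 − 560/3) = -203/3, so the Q-coordinate is 2/3.
[PQS] = ½·(11·(-11−(-20/3)) + (-3)·(-20/3−12) + (-11/6)·(12−(-11))) = ½·(-143/3 + 56 − 253/6) = -203/12, so the R-coordinate is 1/6.
Check: 1/6 + 2/3 + 1/6 = 1.

(1/6, 2/3, 1/6)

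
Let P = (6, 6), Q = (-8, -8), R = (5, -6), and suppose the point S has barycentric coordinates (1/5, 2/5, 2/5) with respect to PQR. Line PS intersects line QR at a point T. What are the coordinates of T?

Line PS meets QR where the P-coordinate vanishes; zeroing S's P-weight and renormalizing leaves Q, R-weights 2/5 : 2/5 → (1/2, 1/2).
So T = (1/2)·Q + (1/2)·R = (-3/2, -7).

(-3/2, -7)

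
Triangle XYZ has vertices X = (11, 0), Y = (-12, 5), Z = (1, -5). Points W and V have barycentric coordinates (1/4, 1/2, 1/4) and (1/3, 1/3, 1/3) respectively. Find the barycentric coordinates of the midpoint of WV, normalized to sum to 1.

Since both coordinate triples sum to 1, the midpoint's barycentrics are the componentwise average.
(1/4+1/3)/2 = 7/24; similarly 5/12 and 7/24.

(7/24, 5/12, 7/24)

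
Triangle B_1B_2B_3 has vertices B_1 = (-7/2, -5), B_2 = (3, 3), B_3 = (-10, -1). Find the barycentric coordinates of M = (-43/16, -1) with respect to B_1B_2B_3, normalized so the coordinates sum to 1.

Signed area of the reference triangle: [B_1B_2B_3] = ½·((-7/2)·(3−(-1)) + 3·(-1−(-5)) + (-10)·(-5−3)) = ½·(-14 + 12 + 80) = 39.
[MB_2B_3] = ½·((-43/16)·(3−(-1)) + 3·(-1−(-1)) + (-10)·(-1−3)) = ½·(-43/4 + 0 + 40) = 117/8, so the B_1-coordinate is (117/8)/39 = 3/8.
[B_1MB_3] = ½·((-7/2)·(-1−(-1)) + (-43/16)·(-1−(-5)) + (-10)·(-5−(-1))) = ½·(0 − 43/4 + 40) = 117/8, so the B_2-coordinate is 3/8.
[B_1B_2M] = ½·((-7/2)·(3−(-1)) + 3·(-1−(-5)) + (-43/16)·(-5−3)) = ½·(-14 + 12 + 43/2) = 39/4, so the B_3-coordinate is 1/4.
Check: 3/8 + 3/8 + 1/4 = 1.

(3/8, 3/8, 1/4)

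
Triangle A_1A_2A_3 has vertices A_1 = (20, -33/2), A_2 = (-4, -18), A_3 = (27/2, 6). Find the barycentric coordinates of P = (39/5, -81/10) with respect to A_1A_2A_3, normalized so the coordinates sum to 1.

(1/5, 2/5, 2/5)

Signed area of the reference triangle: [A_1A_2A_3] = ½·(20·(-18−6) + (-4)·(6−(-33/2)) + (27/2)·(-33/2−(-18))) = ½·(-480 − 90 + 81/4) = -2199/8.
[PA_2A_3] = ½·((39/5)·(-18−6) + (-4)·(6−(-81/10)) + (27/2)·(-81/10−(-18))) = ½·(-936/5 − 282/5 + 2673/20) = -2199/40, so the A_1-coordinate is (-2199/40)/(-2199/8) = 1/5.
[A_1PA_3] = ½·(20·(-81/10−6) + (39/5)·(6−(-33/2)) + (27/2)·(-33/2−(-81/10))) = ½·(-282 + 351/2 − 567/5) = -2199/20, so the A_2-coordinate is 2/5.
[A_1A_2P] = ½·(20·(-18−(-81/10)) + (-4)·(-81/10−(-33/2)) + (39/5)·(-33/2−(-18))) = ½·(-198 − 168/5 + 117/10) = -2199/20, so the A_3-coordinate is 2/5.
Check: 1/5 + 2/5 + 2/5 = 1.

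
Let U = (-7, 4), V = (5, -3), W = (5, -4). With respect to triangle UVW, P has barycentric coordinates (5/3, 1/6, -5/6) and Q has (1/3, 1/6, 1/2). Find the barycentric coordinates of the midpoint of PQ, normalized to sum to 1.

Since both coordinate triples sum to 1, the midpoint's barycentrics are the componentwise average.
(5/3+1/3)/2 = 1; similarly 1/6 and -1/6.

(1, 1/6, -1/6)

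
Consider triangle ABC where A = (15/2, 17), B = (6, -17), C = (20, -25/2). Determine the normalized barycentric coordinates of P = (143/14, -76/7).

Signed area of the reference triangle: [ABC] = ½·((15/2)·(-17−(-25/2)) + 6·(-25/2−17) + 20·(17−(-17))) = ½·(-135/4 − 177 + 680) = 1877/8.
[PBC] = ½·((143/14)·(-17−(-25/2)) + 6·(-25/2−(-76/7)) + 20·(-76/7−(-17))) = ½·(-1287/28 − 69/7 + 860/7) = 1877/56, so the A-coordinate is (1877/56)/(1877/8) = 1/7.
[APC] = ½·((15/2)·(-76/7−(-25/2)) + (143/14)·(-25/2−17) + 20·(17−(-76/7))) = ½·(345/28 − 8437/28 + 3900/7) = 1877/14, so the B-coordinate is 4/7.
[ABP] = ½·((15/2)·(-17−(-76/7)) + 6·(-76/7−17) + (143/14)·(17−(-17))) = ½·(-645/14 − 1170/7 + 2431/7) = 1877/28, so the C-coordinate is 2/7.
Check: 1/7 + 4/7 + 2/7 = 1.

(1/7, 4/7, 2/7)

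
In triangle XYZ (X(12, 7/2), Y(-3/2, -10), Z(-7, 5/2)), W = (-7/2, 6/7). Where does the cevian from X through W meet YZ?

Barycentric coordinates of W with respect to XYZ: (1/7, 1/7, 5/7).
On side YZ the X-coordinate is zero; dropping W's X-weight 1/7 and renormalizing the remaining 1/7 : 5/7 gives weights 1/6, 5/6 on Y, Z.
V = (1/6)·(-3/2, -10) + (5/6)·(-7, 5/2) = (-73/12, 5/12).

(-73/12, 5/12)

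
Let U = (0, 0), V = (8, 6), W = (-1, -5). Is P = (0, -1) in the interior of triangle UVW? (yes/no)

Barycentric coordinates of P: (25/34, 1/34, 4/17).
The three coordinates are positive, positive, positive; a point is interior exactly when all three are positive.

yes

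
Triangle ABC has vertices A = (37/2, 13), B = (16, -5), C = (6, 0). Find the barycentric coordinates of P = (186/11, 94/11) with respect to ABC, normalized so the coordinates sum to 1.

(8/11, 2/11, 1/11)

Signed area of the reference triangle: [ABC] = ½·((37/2)·(-5−0) + 16·(0−13) + 6·(13−(-5))) = ½·(-185/2 − 208 + 108) = -385/4.
[PBC] = ½·((186/11)·(-5−0) + 16·(0−(94/11)) + 6·(94/11−(-5))) = ½·(-930/11 − 1504/11 + 894/11) = -70, so the A-coordinate is (-70)/(-385/4) = 8/11.
[APC] = ½·((37/2)·(94/11−0) + (186/11)·(0−13) + 6·(13−(94/11))) = ½·(1739/11 − 2418/11 + 294/11) = -35/2, so the B-coordinate is 2/11.
[ABP] = ½·((37/2)·(-5−(94/11)) + 16·(94/11−13) + (186/11)·(13−(-5))) = ½·(-5513/22 − 784/11 + 3348/11) = -35/4, so the C-coordinate is 1/11.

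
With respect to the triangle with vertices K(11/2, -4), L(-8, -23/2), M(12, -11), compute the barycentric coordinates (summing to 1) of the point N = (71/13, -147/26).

(10/13, 1/13, 2/13)

Signed area of the reference triangle: [KLM] = ½·((11/2)·(-23/2−(-11)) + (-8)·(-11−(-4)) + 12·(-4−(-23/2))) = ½·(-11/4 + 56 + 90) = 573/8.
[NLM] = ½·((71/13)·(-23/2−(-11)) + (-8)·(-11−(-147/26)) + 12·(-147/26−(-23/2))) = ½·(-71/26 + 556/13 + 912/13) = 2865/52, so the K-coordinate is (2865/52)/(573/8) = 10/13.
[KNM] = ½·((11/2)·(-147/26−(-11)) + (71/13)·(-11−(-4)) + 12·(-4−(-147/26))) = ½·(1529/52 − 497/13 + 258/13) = 573/104, so the L-coordinate is 1/13.
[KLN] = ½·((11/2)·(-23/2−(-147/26)) + (-8)·(-147/26−(-4)) + (71/13)·(-4−(-23/2))) = ½·(-418/13 + 172/13 + 1065/26) = 573/52, so the M-coordinate is 2/13.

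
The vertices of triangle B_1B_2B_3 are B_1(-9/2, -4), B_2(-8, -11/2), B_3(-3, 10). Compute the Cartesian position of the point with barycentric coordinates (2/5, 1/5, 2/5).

(-23/5, 13/10)

M = (2/5)·B_1 + (1/5)·B_2 + (2/5)·B_3.
x-coordinate: (2/5)·(-9/2) + (1/5)·(-8) + (2/5)·(-3) = -23/5.
y-coordinate: (2/5)·(-4) + (1/5)·(-11/2) + (2/5)·10 = 13/10.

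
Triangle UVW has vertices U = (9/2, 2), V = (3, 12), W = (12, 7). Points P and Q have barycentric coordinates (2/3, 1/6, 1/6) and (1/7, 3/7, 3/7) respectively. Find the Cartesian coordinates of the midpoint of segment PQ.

Barycentric coordinates of the midpoint are the average: (17/42, 25/84, 25/84).
Converting: (17/42)·U + (25/84)·V + (25/84)·W = (44/7, 181/28).

(44/7, 181/28)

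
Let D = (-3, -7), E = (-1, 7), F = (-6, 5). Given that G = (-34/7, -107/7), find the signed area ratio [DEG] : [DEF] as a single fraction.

1/7

[DEF] = ½·((-3)·(7−5) + (-1)·(5−(-7)) + (-6)·(-7−7)) = ½·(-6 − 12 + 84) = 33.
[DEG] = ½·((-3)·(7−(-107/7)) + (-1)·(-107/7−(-7)) + (-34/7)·(-7−7)) = ½·(-468/7 + 58/7 + 68) = 33/7, so the ratio is (33/7)/33 = 1/7.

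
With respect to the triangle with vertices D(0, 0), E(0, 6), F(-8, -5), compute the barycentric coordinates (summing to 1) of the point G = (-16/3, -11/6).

Signed area of the reference triangle: [DEF] = ½·(0·(6−(-5)) + 0·(-5−0) + (-8)·(0−6)) = ½·(0 + 0 + 48) = 24.
[GEF] = ½·((-16/3)·(6−(-5)) + 0·(-5−(-11/6)) + (-8)·(-11/6−6)) = ½·(-176/3 + 0 + 188/3) = 2, so the D-coordinate is 2/24 = 1/12.
[DGF] = ½·(0·(-11/6−(-5)) + (-16/3)·(-5−0) + (-8)·(0−(-11/6))) = ½·(0 + 80/3 − 44/3) = 6, so the E-coordinate is 1/4.
[DEG] = ½·(0·(6−(-11/6)) + 0·(-11/6−0) + (-16/3)·(0−6)) = ½·(0 + 0 + 32) = 16, so the F-coordinate is 2/3.
Check: 1/12 + 1/4 + 2/3 = 1.

(1/12, 1/4, 2/3)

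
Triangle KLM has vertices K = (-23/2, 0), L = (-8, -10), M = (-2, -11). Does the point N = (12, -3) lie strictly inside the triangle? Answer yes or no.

no

Barycentric coordinates of N: (124/113, -460/113, 449/113).
The three coordinates are positive, negative, positive; a point is interior exactly when all three are positive.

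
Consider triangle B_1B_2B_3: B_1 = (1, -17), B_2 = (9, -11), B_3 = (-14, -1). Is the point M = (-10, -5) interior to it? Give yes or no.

yes

Barycentric coordinates of M: (26/109, 2/109, 81/109).
The three coordinates are positive, positive, positive; a point is interior exactly when all three are positive.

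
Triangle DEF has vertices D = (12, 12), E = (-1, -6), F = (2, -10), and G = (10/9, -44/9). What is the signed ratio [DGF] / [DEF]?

[DEF] = ½·(12·(-6−(-10)) + (-1)·(-10−12) + 2·(12−(-6))) = ½·(48 + 22 + 36) = 53.
[DGF] = ½·(12·(-44/9−(-10)) + (10/9)·(-10−12) + 2·(12−(-44/9))) = ½·(184/3 − 220/9 + 304/9) = 106/3, so the ratio is (106/3)/53 = 2/3.

2/3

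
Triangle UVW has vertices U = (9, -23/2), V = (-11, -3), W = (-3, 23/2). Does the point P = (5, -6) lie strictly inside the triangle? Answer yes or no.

yes

Barycentric coordinates of P: (128/179, 13/179, 38/179).
The three coordinates are positive, positive, positive; a point is interior exactly when all three are positive.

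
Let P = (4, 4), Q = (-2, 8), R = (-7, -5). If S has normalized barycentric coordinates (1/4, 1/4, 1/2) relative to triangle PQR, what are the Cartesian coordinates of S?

(-3, 1/2)

S = (1/4)·P + (1/4)·Q + (1/2)·R.
x-coordinate: (1/4)·4 + (1/4)·(-2) + (1/2)·(-7) = -3.
y-coordinate: (1/4)·4 + (1/4)·8 + (1/2)·(-5) = 1/2.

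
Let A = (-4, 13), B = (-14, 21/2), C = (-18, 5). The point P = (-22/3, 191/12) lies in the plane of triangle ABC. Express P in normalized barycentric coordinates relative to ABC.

(1/3, 3/2, -5/6)

Signed area of the reference triangle: [ABC] = ½·((-4)·(21/2−5) + (-14)·(5−13) + (-18)·(13−(21/2))) = ½·(-22 + 112 − 45) = 45/2.
[PBC] = ½·((-22/3)·(21/2−5) + (-14)·(5−(191/12)) + (-18)·(191/12−(21/2))) = ½·(-121/3 + 917/6 − 195/2) = 15/2, so the A-coordinate is (15/2)/(45/2) = 1/3.
[APC] = ½·((-4)·(191/12−5) + (-22/3)·(5−13) + (-18)·(13−(191/12))) = ½·(-131/3 + 176/3 + 105/2) = 135/4, so the B-coordinate is 3/2.
[ABP] = ½·((-4)·(21/2−(191/12)) + (-14)·(191/12−13) + (-22/3)·(13−(21/2))) = ½·(65/3 − 245/6 − 55/3) = -75/4, so the C-coordinate is -5/6.
Check: 1/3 + 3/2 − 5/6 = 1.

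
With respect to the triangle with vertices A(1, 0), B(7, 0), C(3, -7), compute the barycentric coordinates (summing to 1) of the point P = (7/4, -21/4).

Signed area of the reference triangle: [ABC] = ½·(1·(0−(-7)) + 7·(-7−0) + 3·(0−0)) = ½·(7 − 49 + 0) = -21.
[PBC] = ½·((7/4)·(0−(-7)) + 7·(-7−(-21/4)) + 3·(-21/4−0)) = ½·(49/4 − 49/4 − 63/4) = -63/8, so the A-coordinate is (-63/8)/(-21) = 3/8.
[APC] = ½·(1·(-21/4−(-7)) + (7/4)·(-7−0) + 3·(0−(-21/4))) = ½·(7/4 − 49/4 + 63/4) = 21/8, so the B-coordinate is -1/8.
[ABP] = ½·(1·(0−(-21/4)) + 7·(-21/4−0) + (7/4)·(0−0)) = ½·(21/4 − 147/4 + 0) = -63/4, so the C-coordinate is 3/4.

(3/8, -1/8, 3/4)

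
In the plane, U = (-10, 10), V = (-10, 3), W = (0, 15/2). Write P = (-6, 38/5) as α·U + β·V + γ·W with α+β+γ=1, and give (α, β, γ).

Signed area of the reference triangle: [UVW] = ½·((-10)·(3−(15/2)) + (-10)·(15/2−10) + 0·(10−3)) = ½·(45 + 25 + 0) = 35.
[PVW] = ½·((-6)·(3−(15/2)) + (-10)·(15/2−(38/5)) + 0·(38/5−3)) = ½·(27 + 1 + 0) = 14, so the U-coordinate is 14/35 = 2/5.
[UPW] = ½·((-10)·(38/5−(15/2)) + (-6)·(15/2−10) + 0·(10−(38/5))) = ½·(-1 + 15 + 0) = 7, so the V-coordinate is 1/5.
[UVP] = ½·((-10)·(3−(38/5)) + (-10)·(38/5−10) + (-6)·(10−3)) = ½·(46 + 24 − 42) = 14, so the W-coordinate is 2/5.
Check: 2/5 + 1/5 + 2/5 = 1.

(2/5, 1/5, 2/5)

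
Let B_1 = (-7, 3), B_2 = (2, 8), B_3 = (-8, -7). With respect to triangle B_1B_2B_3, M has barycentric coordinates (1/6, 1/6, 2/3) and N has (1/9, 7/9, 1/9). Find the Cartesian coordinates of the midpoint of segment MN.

Barycentric coordinates of the midpoint are the average: (5/36, 17/36, 7/18).
Converting: (5/36)·B_1 + (17/36)·B_2 + (7/18)·B_3 = (-113/36, 53/36).

(-113/36, 53/36)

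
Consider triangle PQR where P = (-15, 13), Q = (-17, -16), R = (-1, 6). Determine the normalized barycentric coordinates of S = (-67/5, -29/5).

(1/5, 3/5, 1/5)

Signed area of the reference triangle: [PQR] = ½·((-15)·(-16−6) + (-17)·(6−13) + (-1)·(13−(-16))) = ½·(330 + 119 − 29) = 210.
[SQR] = ½·((-67/5)·(-16−6) + (-17)·(6−(-29/5)) + (-1)·(-29/5−(-16))) = ½·(1474/5 − 1003/5 − 51/5) = 42, so the P-coordinate is 42/210 = 1/5.
[PSR] = ½·((-15)·(-29/5−6) + (-67/5)·(6−13) + (-1)·(13−(-29/5))) = ½·(177 + 469/5 − 94/5) = 126, so the Q-coordinate is 3/5.
[PQS] = ½·((-15)·(-16−(-29/5)) + (-17)·(-29/5−13) + (-67/5)·(13−(-16))) = ½·(153 + 1598/5 − 1943/5) = 42, so the R-coordinate is 1/5.
Check: 1/5 + 3/5 + 1/5 = 1.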